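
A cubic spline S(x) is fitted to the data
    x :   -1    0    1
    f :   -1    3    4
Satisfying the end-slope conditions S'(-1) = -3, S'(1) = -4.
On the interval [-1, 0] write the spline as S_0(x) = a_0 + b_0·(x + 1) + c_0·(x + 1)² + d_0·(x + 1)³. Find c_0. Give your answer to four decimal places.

With m_i denoting the second derivative at x_i, h_i = 1, 1, and Δ_i = (y_(i+1) − y_i)/h_i = 4, 1:
  1·m_0 + 4·m_1 + 1·m_2 = 6(Δ_1 - Δ_0) = -18
Clamped end conditions give two more equations: 2h_0·m_0 + h_0·m_1 = 6(Δ_0 - S'(-1)) = 42 and h_1·m_1 + 2h_1·m_2 = 6(S'(1) - Δ_1) = -30.
Hence m_0 = 25, m_1 = -8, m_2 = -11.
On [-1, 0], with S_0(x) = a_0 + b_0·(x + 1) + c_0·(x + 1)² + d_0·(x + 1)³: c_0 = m_0/2 = 25/2, d_0 = (m_1 - m_0)/(6h_0) = -11/2, b_0 = Δ_0 - h_0(2m_0 + m_1)/6 = -3.

12.5000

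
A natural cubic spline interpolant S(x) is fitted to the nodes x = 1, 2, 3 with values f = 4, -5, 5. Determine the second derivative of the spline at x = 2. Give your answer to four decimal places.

With m_i denoting the second derivative at x_i, h_i = 1, 1, and Δ_i = (y_(i+1) − y_i)/h_i = -9, 10:
  1·m_0 + 4·m_1 + 1·m_2 = 6(Δ_1 - Δ_0) = 114
Natural end conditions: m_0 = m_2 = 0.
Solving: m_0 = 0, m_1 = 57/2, m_2 = 0.

28.5000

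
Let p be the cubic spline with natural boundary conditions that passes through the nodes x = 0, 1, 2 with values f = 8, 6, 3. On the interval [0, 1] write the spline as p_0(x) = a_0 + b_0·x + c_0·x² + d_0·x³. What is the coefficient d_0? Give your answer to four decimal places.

Let M_i = p''(x_i). Step sizes h_i = 1, 1; slopes of the chords Δ_i = (y_(i+1) - y_i)/h_i = -2, -3.
  1·M_0 + 4·M_1 + 1·M_2 = 6(Δ_1 - Δ_0) = -6
Natural end conditions: M_0 = M_2 = 0.
Solving the tridiagonal system: M_0 = 0, M_1 = -3/2, M_2 = 0.
On [0, 1], with p_0(x) = a_0 + b_0·x + c_0·x² + d_0·x³: c_0 = M_0/2 = 0, d_0 = (M_1 - M_0)/(6h_0) = -1/4, b_0 = Δ_0 - h_0(2M_0 + M_1)/6 = -7/4.

-0.2500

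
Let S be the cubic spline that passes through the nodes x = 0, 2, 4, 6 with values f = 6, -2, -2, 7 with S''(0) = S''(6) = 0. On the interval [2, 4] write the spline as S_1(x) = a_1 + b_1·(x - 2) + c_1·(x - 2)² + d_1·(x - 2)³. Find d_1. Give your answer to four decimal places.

0.0417

Let m_i = S''(x_i). Step sizes h_i = 2, 2, 2; slopes of the chords Δ_i = (y_(i+1) - y_i)/h_i = -4, 0, 9/2.
  2·m_0 + 8·m_1 + 2·m_2 = 6(Δ_1 - Δ_0) = 24
  2·m_1 + 8·m_2 + 2·m_3 = 6(Δ_2 - Δ_1) = 27
Natural end conditions: m_0 = m_3 = 0.
Forward elimination and back-substitution give m_0 = 0, m_1 = 23/10, m_2 = 14/5, m_3 = 0.
On [2, 4], with S_1(x) = a_1 + b_1·(x - 2) + c_1·(x - 2)² + d_1·(x - 2)³: c_1 = m_1/2 = 23/20, d_1 = (m_2 - m_1)/(6h_1) = 1/24, b_1 = Δ_1 - h_1(2m_1 + m_2)/6 = -37/15.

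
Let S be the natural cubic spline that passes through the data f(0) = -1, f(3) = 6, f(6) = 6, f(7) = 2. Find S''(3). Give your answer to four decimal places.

Write M_i for S''(x_i). With h_i = 3, 3, 1 and divided differences Δ_i = 7/3, 0, -4, the continuity of S' gives the tridiagonal system
  3·M_0 + 12·M_1 + 3·M_2 = 6(Δ_1 - Δ_0) = -14
  3·M_1 + 8·M_2 + 1·M_3 = 6(Δ_2 - Δ_1) = -24
Natural end conditions: M_0 = M_3 = 0.
Solving the tridiagonal system: M_0 = 0, M_1 = -40/87, M_2 = -82/29, M_3 = 0.

-0.4598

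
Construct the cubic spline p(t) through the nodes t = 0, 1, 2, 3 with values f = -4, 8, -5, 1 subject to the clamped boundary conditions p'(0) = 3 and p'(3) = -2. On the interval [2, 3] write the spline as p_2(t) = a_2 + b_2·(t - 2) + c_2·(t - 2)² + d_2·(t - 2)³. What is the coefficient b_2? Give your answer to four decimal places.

With m_i denoting the second derivative at x_i, h_i = 1, 1, 1, and Δ_i = (y_(i+1) − y_i)/h_i = 12, -13, 6:
  1·m_0 + 4·m_1 + 1·m_2 = 6(Δ_1 - Δ_0) = -150
  1·m_1 + 4·m_2 + 1·m_3 = 6(Δ_2 - Δ_1) = 114
Clamped end conditions give two more equations: 2h_0·m_0 + h_0·m_1 = 6(Δ_0 - p'(0)) = 54 and h_2·m_2 + 2h_2·m_3 = 6(p'(3) - Δ_2) = -48.
Solving the tridiagonal system: m_0 = 182/3, m_1 = -202/3, m_2 = 176/3, m_3 = -160/3.
On [2, 3], with p_2(t) = a_2 + b_2·(t - 2) + c_2·(t - 2)² + d_2·(t - 2)³: c_2 = m_2/2 = 88/3, d_2 = (m_3 - m_2)/(6h_2) = -56/3, b_2 = Δ_2 - h_2(2m_2 + m_3)/6 = -14/3.

-4.6667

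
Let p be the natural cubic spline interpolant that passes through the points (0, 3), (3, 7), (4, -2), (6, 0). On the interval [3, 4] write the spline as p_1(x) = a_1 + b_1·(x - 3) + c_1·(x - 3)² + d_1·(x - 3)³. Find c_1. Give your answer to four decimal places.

Let M_i = p''(x_i). Step sizes h_i = 3, 1, 2; slopes of the chords Δ_i = (y_(i+1) - y_i)/h_i = 4/3, -9, 1.
  3·M_0 + 8·M_1 + 1·M_2 = 6(Δ_1 - Δ_0) = -62
  1·M_1 + 6·M_2 + 2·M_3 = 6(Δ_2 - Δ_1) = 60
Natural end conditions: M_0 = M_3 = 0.
Solving the tridiagonal system: M_0 = 0, M_1 = -432/47, M_2 = 542/47, M_3 = 0.
On [3, 4], with p_1(x) = a_1 + b_1·(x - 3) + c_1·(x - 3)² + d_1·(x - 3)³: c_1 = M_1/2 = -216/47, d_1 = (M_2 - M_1)/(6h_1) = 487/141, b_1 = Δ_1 - h_1(2M_1 + M_2)/6 = -1108/141.

-4.5957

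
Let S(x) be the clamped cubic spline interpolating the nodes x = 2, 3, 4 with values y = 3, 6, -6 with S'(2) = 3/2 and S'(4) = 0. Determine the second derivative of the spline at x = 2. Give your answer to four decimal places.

26.2500

Put m_i = S'' at the i-th knot. Here h = (1, 1) and Δ = (3, -12), so the interior equations h_(i-1)·m_(i-1) + 2(h_(i-1)+h_i)·m_i + h_i·m_(i+1) = 6(Δ_i − Δ_(i-1)) read
  1·m_0 + 4·m_1 + 1·m_2 = 6(Δ_1 - Δ_0) = -90
Clamped end conditions give two more equations: 2h_0·m_0 + h_0·m_1 = 6(Δ_0 - S'(2)) = 9 and h_1·m_1 + 2h_1·m_2 = 6(S'(4) - Δ_1) = 72.
Hence m_0 = 105/4, m_1 = -87/2, m_2 = 231/4.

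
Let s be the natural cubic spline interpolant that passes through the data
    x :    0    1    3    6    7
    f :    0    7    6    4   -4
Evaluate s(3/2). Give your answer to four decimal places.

Write M_i for s''(x_i). With h_i = 1, 2, 3, 1 and divided differences Δ_i = 7, -1/2, -2/3, -8, the continuity of s' gives the tridiagonal system
  1·M_0 + 6·M_1 + 2·M_2 = 6(Δ_1 - Δ_0) = -45
  2·M_1 + 10·M_2 + 3·M_3 = 6(Δ_2 - Δ_1) = -1
  3·M_2 + 8·M_3 + 1·M_4 = 6(Δ_3 - Δ_2) = -44
Natural end conditions: M_0 = M_4 = 0.
Solving the tridiagonal system: M_0 = 0, M_1 = -3443/394, M_2 = 732/197, M_3 = -1358/197, M_4 = 0.
On [1, 3], s(x) = 7 + 4831/1182·(x - 1) - 3443/788·(x - 1)² + 4907/4728·(x - 1)³.
With (x - 1) = 1/2: s(3/2) = 101885/12608.

8.0810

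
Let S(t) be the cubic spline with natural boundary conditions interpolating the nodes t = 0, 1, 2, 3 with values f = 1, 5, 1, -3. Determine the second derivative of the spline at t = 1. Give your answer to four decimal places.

Write σ_i for S''(x_i). With h_i = 1, 1, 1 and divided differences Δ_i = 4, -4, -4, the continuity of S' gives the tridiagonal system
  1·σ_0 + 4·σ_1 + 1·σ_2 = 6(Δ_1 - Δ_0) = -48
  1·σ_1 + 4·σ_2 + 1·σ_3 = 6(Δ_2 - Δ_1) = 0
Natural end conditions: σ_0 = σ_3 = 0.
Forward elimination and back-substitution give σ_0 = 0, σ_1 = -64/5, σ_2 = 16/5, σ_3 = 0.

-12.8000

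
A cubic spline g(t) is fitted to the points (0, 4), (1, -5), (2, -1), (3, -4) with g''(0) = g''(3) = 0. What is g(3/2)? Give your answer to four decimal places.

Put M_i = g'' at the i-th knot. Here h = (1, 1, 1) and Δ = (-9, 4, -3), so the interior equations h_(i-1)·M_(i-1) + 2(h_(i-1)+h_i)·M_i + h_i·M_(i+1) = 6(Δ_i − Δ_(i-1)) read
  1·M_0 + 4·M_1 + 1·M_2 = 6(Δ_1 - Δ_0) = 78
  1·M_1 + 4·M_2 + 1·M_3 = 6(Δ_2 - Δ_1) = -42
Natural end conditions: M_0 = M_3 = 0.
Solving: M_0 = 0, M_1 = 118/5, M_2 = -82/5, M_3 = 0.
On [1, 2], g(t) = -5 - 17/15·(t - 1) + 59/5·(t - 1)² - 20/3·(t - 1)³.
With (t - 1) = 1/2: g(3/2) = -69/20.

-3.4500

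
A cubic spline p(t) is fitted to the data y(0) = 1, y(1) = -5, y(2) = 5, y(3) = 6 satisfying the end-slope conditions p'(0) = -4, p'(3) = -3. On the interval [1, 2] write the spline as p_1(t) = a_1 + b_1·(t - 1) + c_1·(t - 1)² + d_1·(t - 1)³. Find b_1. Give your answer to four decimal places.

With m_i denoting the second derivative at x_i, h_i = 1, 1, 1, and Δ_i = (y_(i+1) − y_i)/h_i = -6, 10, 1:
  1·m_0 + 4·m_1 + 1·m_2 = 6(Δ_1 - Δ_0) = 96
  1·m_1 + 4·m_2 + 1·m_3 = 6(Δ_2 - Δ_1) = -54
Clamped end conditions give two more equations: 2h_0·m_0 + h_0·m_1 = 6(Δ_0 - p'(0)) = -12 and h_2·m_2 + 2h_2·m_3 = 6(p'(3) - Δ_2) = -24.
Solving: m_0 = -356/15, m_1 = 532/15, m_2 = -332/15, m_3 = -14/15.
On [1, 2], with p_1(t) = a_1 + b_1·(t - 1) + c_1·(t - 1)² + d_1·(t - 1)³: c_1 = m_1/2 = 266/15, d_1 = (m_2 - m_1)/(6h_1) = -48/5, b_1 = Δ_1 - h_1(2m_1 + m_2)/6 = 28/15.

1.8667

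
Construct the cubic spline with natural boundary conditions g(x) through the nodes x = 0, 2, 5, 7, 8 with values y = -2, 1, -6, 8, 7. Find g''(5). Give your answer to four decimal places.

With M_i denoting the second derivative at x_i, h_i = 2, 3, 2, 1, and Δ_i = (y_(i+1) − y_i)/h_i = 3/2, -7/3, 7, -1:
  2·M_0 + 10·M_1 + 3·M_2 = 6(Δ_1 - Δ_0) = -23
  3·M_1 + 10·M_2 + 2·M_3 = 6(Δ_2 - Δ_1) = 56
  2·M_2 + 6·M_3 + 1·M_4 = 6(Δ_3 - Δ_2) = -48
Natural end conditions: M_0 = M_4 = 0.
Forward elimination and back-substitution give M_0 = 0, M_1 = -1292/253, M_2 = 2367/253, M_3 = -2813/253, M_4 = 0.

9.3557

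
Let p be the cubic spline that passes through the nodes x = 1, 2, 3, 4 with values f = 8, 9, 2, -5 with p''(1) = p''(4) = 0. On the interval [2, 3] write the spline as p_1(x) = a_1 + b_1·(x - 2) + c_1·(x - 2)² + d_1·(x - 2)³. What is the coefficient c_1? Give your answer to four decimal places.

Write σ_i for p''(x_i). With h_i = 1, 1, 1 and divided differences Δ_i = 1, -7, -7, the continuity of p' gives the tridiagonal system
  1·σ_0 + 4·σ_1 + 1·σ_2 = 6(Δ_1 - Δ_0) = -48
  1·σ_1 + 4·σ_2 + 1·σ_3 = 6(Δ_2 - Δ_1) = 0
Natural end conditions: σ_0 = σ_3 = 0.
Solving: σ_0 = 0, σ_1 = -64/5, σ_2 = 16/5, σ_3 = 0.
On [2, 3], with p_1(x) = a_1 + b_1·(x - 2) + c_1·(x - 2)² + d_1·(x - 2)³: c_1 = σ_1/2 = -32/5, d_1 = (σ_2 - σ_1)/(6h_1) = 8/3, b_1 = Δ_1 - h_1(2σ_1 + σ_2)/6 = -49/15.

-6.4000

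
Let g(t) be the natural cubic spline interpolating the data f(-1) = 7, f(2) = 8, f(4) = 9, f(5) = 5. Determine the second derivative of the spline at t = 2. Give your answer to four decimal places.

Let m_i = g''(x_i). Step sizes h_i = 3, 2, 1; slopes of the chords Δ_i = (y_(i+1) - y_i)/h_i = 1/3, 1/2, -4.
  3·m_0 + 10·m_1 + 2·m_2 = 6(Δ_1 - Δ_0) = 1
  2·m_1 + 6·m_2 + 1·m_3 = 6(Δ_2 - Δ_1) = -27
Natural end conditions: m_0 = m_3 = 0.
Hence m_0 = 0, m_1 = 15/14, m_2 = -34/7, m_3 = 0.

1.0714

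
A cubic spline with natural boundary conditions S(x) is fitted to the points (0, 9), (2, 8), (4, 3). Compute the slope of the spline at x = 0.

With σ_i denoting the second derivative at x_i, h_i = 2, 2, and Δ_i = (y_(i+1) − y_i)/h_i = -1/2, -5/2:
  2·σ_0 + 8·σ_1 + 2·σ_2 = 6(Δ_1 - Δ_0) = -12
Natural end conditions: σ_0 = σ_2 = 0.
Hence σ_0 = 0, σ_1 = -3/2, σ_2 = 0.
On [0, 2], S'(x) = b_0 + 2c_0·x + 3d_0·x² with b_0 = Δ_0 - h_0(2σ_0 + σ_1)/6 = 0, c_0 = σ_0/2 = 0, d_0 = (σ_1 - σ_0)/(6h_0) = -1/8. So S'(0) = 0.

0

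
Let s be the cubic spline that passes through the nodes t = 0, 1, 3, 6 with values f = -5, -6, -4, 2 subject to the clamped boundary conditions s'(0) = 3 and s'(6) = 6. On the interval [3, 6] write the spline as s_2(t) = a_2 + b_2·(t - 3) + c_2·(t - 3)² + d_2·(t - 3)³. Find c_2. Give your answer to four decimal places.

Write σ_i for s''(x_i). With h_i = 1, 2, 3 and divided differences Δ_i = -1, 1, 2, the continuity of s' gives the tridiagonal system
  1·σ_0 + 6·σ_1 + 2·σ_2 = 6(Δ_1 - Δ_0) = 12
  2·σ_1 + 10·σ_2 + 3·σ_3 = 6(Δ_2 - Δ_1) = 6
Clamped end conditions give two more equations: 2h_0·σ_0 + h_0·σ_1 = 6(Δ_0 - s'(0)) = -24 and h_2·σ_2 + 2h_2·σ_3 = 6(s'(6) - Δ_2) = 24.
Forward elimination and back-substitution give σ_0 = -276/19, σ_1 = 96/19, σ_2 = -36/19, σ_3 = 94/19.
On [3, 6], with s_2(t) = a_2 + b_2·(t - 3) + c_2·(t - 3)² + d_2·(t - 3)³: c_2 = σ_2/2 = -18/19, d_2 = (σ_3 - σ_2)/(6h_2) = 65/171, b_2 = Δ_2 - h_2(2σ_2 + σ_3)/6 = 27/19.

-0.9474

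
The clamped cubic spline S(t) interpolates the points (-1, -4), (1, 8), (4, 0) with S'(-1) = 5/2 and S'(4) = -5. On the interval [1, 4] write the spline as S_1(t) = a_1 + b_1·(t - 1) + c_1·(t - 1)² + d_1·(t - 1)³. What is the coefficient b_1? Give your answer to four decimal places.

Put M_i = S'' at the i-th knot. Here h = (2, 3) and Δ = (6, -8/3), so the interior equations h_(i-1)·M_(i-1) + 2(h_(i-1)+h_i)·M_i + h_i·M_(i+1) = 6(Δ_i − Δ_(i-1)) read
  2·M_0 + 10·M_1 + 3·M_2 = 6(Δ_1 - Δ_0) = -52
Clamped end conditions give two more equations: 2h_0·M_0 + h_0·M_1 = 6(Δ_0 - S'(-1)) = 21 and h_1·M_1 + 2h_1·M_2 = 6(S'(4) - Δ_1) = -14.
Forward elimination and back-substitution give M_0 = 179/20, M_1 = -37/5, M_2 = 41/30.
On [1, 4], with S_1(t) = a_1 + b_1·(t - 1) + c_1·(t - 1)² + d_1·(t - 1)³: c_1 = M_1/2 = -37/10, d_1 = (M_2 - M_1)/(6h_1) = 263/540, b_1 = Δ_1 - h_1(2M_1 + M_2)/6 = 81/20.

4.0500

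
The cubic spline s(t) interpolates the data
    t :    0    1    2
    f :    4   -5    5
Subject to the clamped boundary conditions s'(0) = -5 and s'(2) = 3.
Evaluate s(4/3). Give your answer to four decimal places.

With M_i denoting the second derivative at x_i, h_i = 1, 1, and Δ_i = (y_(i+1) − y_i)/h_i = -9, 10:
  1·M_0 + 4·M_1 + 1·M_2 = 6(Δ_1 - Δ_0) = 114
Clamped end conditions give two more equations: 2h_0·M_0 + h_0·M_1 = 6(Δ_0 - s'(0)) = -24 and h_1·M_1 + 2h_1·M_2 = 6(s'(2) - Δ_1) = -42.
Solving the tridiagonal system: M_0 = -73/2, M_1 = 49, M_2 = -91/2.
On [1, 2], s(t) = -5 + 5/4·(t - 1) + 49/2·(t - 1)² - 63/4·(t - 1)³.
With (t - 1) = 1/3: s(4/3) = -22/9.

-2.4444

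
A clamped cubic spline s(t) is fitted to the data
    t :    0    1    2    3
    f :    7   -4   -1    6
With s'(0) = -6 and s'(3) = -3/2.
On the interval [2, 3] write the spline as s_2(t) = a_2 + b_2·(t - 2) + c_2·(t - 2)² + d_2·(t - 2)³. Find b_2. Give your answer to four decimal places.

9.6000

Let M_i = s''(x_i). Step sizes h_i = 1, 1, 1; slopes of the chords Δ_i = (y_(i+1) - y_i)/h_i = -11, 3, 7.
  1·M_0 + 4·M_1 + 1·M_2 = 6(Δ_1 - Δ_0) = 84
  1·M_1 + 4·M_2 + 1·M_3 = 6(Δ_2 - Δ_1) = 24
Clamped end conditions give two more equations: 2h_0·M_0 + h_0·M_1 = 6(Δ_0 - s'(0)) = -30 and h_2·M_2 + 2h_2·M_3 = 6(s'(3) - Δ_2) = -51.
Solving: M_0 = -141/5, M_1 = 132/5, M_2 = 33/5, M_3 = -144/5.
On [2, 3], with s_2(t) = a_2 + b_2·(t - 2) + c_2·(t - 2)² + d_2·(t - 2)³: c_2 = M_2/2 = 33/10, d_2 = (M_3 - M_2)/(6h_2) = -59/10, b_2 = Δ_2 - h_2(2M_2 + M_3)/6 = 48/5.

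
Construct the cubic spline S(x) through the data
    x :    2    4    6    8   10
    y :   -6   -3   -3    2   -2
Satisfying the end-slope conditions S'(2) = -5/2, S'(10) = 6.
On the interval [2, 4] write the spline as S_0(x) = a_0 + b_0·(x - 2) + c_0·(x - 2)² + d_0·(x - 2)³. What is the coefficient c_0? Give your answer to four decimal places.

With m_i denoting the second derivative at x_i, h_i = 2, 2, 2, 2, and Δ_i = (y_(i+1) − y_i)/h_i = 3/2, 0, 5/2, -2:
  2·m_0 + 8·m_1 + 2·m_2 = 6(Δ_1 - Δ_0) = -9
  2·m_1 + 8·m_2 + 2·m_3 = 6(Δ_2 - Δ_1) = 15
  2·m_2 + 8·m_3 + 2·m_4 = 6(Δ_3 - Δ_2) = -27
Clamped end conditions give two more equations: 2h_0·m_0 + h_0·m_1 = 6(Δ_0 - S'(2)) = 24 and h_3·m_3 + 2h_3·m_4 = 6(S'(10) - Δ_3) = 48.
Hence m_0 = 923/112, m_1 = -251/56, m_2 = 83/16, m_3 = -491/56, m_4 = 1835/112.
On [2, 4], with S_0(x) = a_0 + b_0·(x - 2) + c_0·(x - 2)² + d_0·(x - 2)³: c_0 = m_0/2 = 923/224, d_0 = (m_1 - m_0)/(6h_0) = -475/448, b_0 = Δ_0 - h_0(2m_0 + m_1)/6 = -5/2.

4.1205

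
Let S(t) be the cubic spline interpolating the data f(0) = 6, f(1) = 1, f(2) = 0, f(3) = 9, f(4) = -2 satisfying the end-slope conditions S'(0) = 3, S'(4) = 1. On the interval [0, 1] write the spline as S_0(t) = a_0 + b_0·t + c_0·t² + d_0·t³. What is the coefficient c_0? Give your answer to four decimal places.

-13.5357

Let M_i = S''(x_i). Step sizes h_i = 1, 1, 1, 1; slopes of the chords Δ_i = (y_(i+1) - y_i)/h_i = -5, -1, 9, -11.
  1·M_0 + 4·M_1 + 1·M_2 = 6(Δ_1 - Δ_0) = 24
  1·M_1 + 4·M_2 + 1·M_3 = 6(Δ_2 - Δ_1) = 60
  1·M_2 + 4·M_3 + 1·M_4 = 6(Δ_3 - Δ_2) = -120
Clamped end conditions give two more equations: 2h_0·M_0 + h_0·M_1 = 6(Δ_0 - S'(0)) = -48 and h_3·M_3 + 2h_3·M_4 = 6(S'(4) - Δ_3) = 72.
Solving the tridiagonal system: M_0 = -379/14, M_1 = 43/7, M_2 = 53/2, M_3 = -365/7, M_4 = 869/14.
On [0, 1], with S_0(t) = a_0 + b_0·t + c_0·t² + d_0·t³: c_0 = M_0/2 = -379/28, d_0 = (M_1 - M_0)/(6h_0) = 155/28, b_0 = Δ_0 - h_0(2M_0 + M_1)/6 = 3.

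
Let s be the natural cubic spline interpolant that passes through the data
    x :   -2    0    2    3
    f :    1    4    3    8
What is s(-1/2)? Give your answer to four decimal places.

3.9361

With M_i denoting the second derivative at x_i, h_i = 2, 2, 1, and Δ_i = (y_(i+1) − y_i)/h_i = 3/2, -1/2, 5:
  2·M_0 + 8·M_1 + 2·M_2 = 6(Δ_1 - Δ_0) = -12
  2·M_1 + 6·M_2 + 1·M_3 = 6(Δ_2 - Δ_1) = 33
Natural end conditions: M_0 = M_3 = 0.
Solving the tridiagonal system: M_0 = 0, M_1 = -69/22, M_2 = 72/11, M_3 = 0.
On [-2, 0], s(x) = 1 + 28/11·(x + 2) + 0·(x + 2)² - 23/88·(x + 2)³.
With (x + 2) = 3/2: s(-1/2) = 2771/704.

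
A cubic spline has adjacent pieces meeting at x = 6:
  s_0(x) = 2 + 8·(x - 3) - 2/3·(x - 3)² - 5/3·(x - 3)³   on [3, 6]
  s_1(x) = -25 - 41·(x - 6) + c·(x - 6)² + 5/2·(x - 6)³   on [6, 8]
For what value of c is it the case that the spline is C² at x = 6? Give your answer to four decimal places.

-15.6667

s_0''(x) = -4/3 - 10·(x - 3), so s_0''(6) = -94/3. On the right, s_1''(6) = 2c, so c = -47/3.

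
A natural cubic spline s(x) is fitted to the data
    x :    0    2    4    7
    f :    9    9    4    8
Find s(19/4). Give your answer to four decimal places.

3.6141

With M_i denoting the second derivative at x_i, h_i = 2, 2, 3, and Δ_i = (y_(i+1) − y_i)/h_i = 0, -5/2, 4/3:
  2·M_0 + 8·M_1 + 2·M_2 = 6(Δ_1 - Δ_0) = -15
  2·M_1 + 10·M_2 + 3·M_3 = 6(Δ_2 - Δ_1) = 23
Natural end conditions: M_0 = M_3 = 0.
Hence M_0 = 0, M_1 = -49/19, M_2 = 107/38, M_3 = 0.
On [4, 7], s(x) = 4 - 169/114·(x - 4) + 107/76·(x - 4)² - 107/684·(x - 4)³.
With (x - 4) = 3/4: s(19/4) = 17579/4864.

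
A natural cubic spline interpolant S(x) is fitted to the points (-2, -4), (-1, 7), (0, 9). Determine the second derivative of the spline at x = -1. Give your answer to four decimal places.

-13.5000

Let M_i = S''(x_i). Step sizes h_i = 1, 1; slopes of the chords Δ_i = (y_(i+1) - y_i)/h_i = 11, 2.
  1·M_0 + 4·M_1 + 1·M_2 = 6(Δ_1 - Δ_0) = -54
Natural end conditions: M_0 = M_2 = 0.
Hence M_0 = 0, M_1 = -27/2, M_2 = 0.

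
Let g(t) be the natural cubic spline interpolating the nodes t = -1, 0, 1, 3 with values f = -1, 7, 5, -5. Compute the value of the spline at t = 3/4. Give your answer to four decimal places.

6.1094

Write m_i for g''(x_i). With h_i = 1, 1, 2 and divided differences Δ_i = 8, -2, -5, the continuity of g' gives the tridiagonal system
  1·m_0 + 4·m_1 + 1·m_2 = 6(Δ_1 - Δ_0) = -60
  1·m_1 + 6·m_2 + 2·m_3 = 6(Δ_2 - Δ_1) = -18
Natural end conditions: m_0 = m_3 = 0.
Forward elimination and back-substitution give m_0 = 0, m_1 = -342/23, m_2 = -12/23, m_3 = 0.
On [0, 1], g(t) = 7 + 70/23·t - 171/23·t² + 55/23·t³.
With t = 3/4: g(3/4) = 391/64.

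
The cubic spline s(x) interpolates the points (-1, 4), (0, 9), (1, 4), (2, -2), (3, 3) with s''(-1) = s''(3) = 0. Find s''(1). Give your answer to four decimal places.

-2.1429

Write M_i for s''(x_i). With h_i = 1, 1, 1, 1 and divided differences Δ_i = 5, -5, -6, 5, the continuity of s' gives the tridiagonal system
  1·M_0 + 4·M_1 + 1·M_2 = 6(Δ_1 - Δ_0) = -60
  1·M_1 + 4·M_2 + 1·M_3 = 6(Δ_2 - Δ_1) = -6
  1·M_2 + 4·M_3 + 1·M_4 = 6(Δ_3 - Δ_2) = 66
Natural end conditions: M_0 = M_4 = 0.
Hence M_0 = 0, M_1 = -405/28, M_2 = -15/7, M_3 = 477/28, M_4 = 0.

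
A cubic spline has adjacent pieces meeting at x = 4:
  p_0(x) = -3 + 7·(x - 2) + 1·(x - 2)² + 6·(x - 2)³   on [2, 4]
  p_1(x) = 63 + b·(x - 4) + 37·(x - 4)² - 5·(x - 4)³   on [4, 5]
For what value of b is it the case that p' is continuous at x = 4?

p_0'(x) = 7 + 2·(x - 2) + 18·(x - 2)², so p_0'(4) = 83. On the right, p_1'(4) = b, so b = 83.

83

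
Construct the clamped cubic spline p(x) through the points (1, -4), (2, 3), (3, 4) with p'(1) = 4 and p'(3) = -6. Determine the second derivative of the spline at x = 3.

Write M_i for p''(x_i). With h_i = 1, 1 and divided differences Δ_i = 7, 1, the continuity of p' gives the tridiagonal system
  1·M_0 + 4·M_1 + 1·M_2 = 6(Δ_1 - Δ_0) = -36
Clamped end conditions give two more equations: 2h_0·M_0 + h_0·M_1 = 6(Δ_0 - p'(1)) = 18 and h_1·M_1 + 2h_1·M_2 = 6(p'(3) - Δ_1) = -42.
Solving the tridiagonal system: M_0 = 13, M_1 = -8, M_2 = -17.

-17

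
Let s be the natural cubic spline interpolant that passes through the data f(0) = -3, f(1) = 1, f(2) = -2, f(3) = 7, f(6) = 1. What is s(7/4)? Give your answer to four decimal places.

With σ_i denoting the second derivative at x_i, h_i = 1, 1, 1, 3, and Δ_i = (y_(i+1) − y_i)/h_i = 4, -3, 9, -2:
  1·σ_0 + 4·σ_1 + 1·σ_2 = 6(Δ_1 - Δ_0) = -42
  1·σ_1 + 4·σ_2 + 1·σ_3 = 6(Δ_2 - Δ_1) = 72
  1·σ_2 + 8·σ_3 + 3·σ_4 = 6(Δ_3 - Δ_2) = -66
Natural end conditions: σ_0 = σ_4 = 0.
Hence σ_0 = 0, σ_1 = -486/29, σ_2 = 726/29, σ_3 = -330/29, σ_4 = 0.
On [1, 2], s(x) = 1 - 46/29·(x - 1) - 243/29·(x - 1)² + 202/29·(x - 1)³.
With (x - 1) = 3/4: s(7/4) = -1823/928.

-1.9644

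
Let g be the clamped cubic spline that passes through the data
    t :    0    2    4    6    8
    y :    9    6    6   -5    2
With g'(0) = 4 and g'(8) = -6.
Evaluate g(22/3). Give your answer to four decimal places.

With M_i denoting the second derivative at x_i, h_i = 2, 2, 2, 2, and Δ_i = (y_(i+1) − y_i)/h_i = -3/2, 0, -11/2, 7/2:
  2·M_0 + 8·M_1 + 2·M_2 = 6(Δ_1 - Δ_0) = 9
  2·M_1 + 8·M_2 + 2·M_3 = 6(Δ_2 - Δ_1) = -33
  2·M_2 + 8·M_3 + 2·M_4 = 6(Δ_3 - Δ_2) = 54
Clamped end conditions give two more equations: 2h_0·M_0 + h_0·M_1 = 6(Δ_0 - g'(0)) = -33 and h_3·M_3 + 2h_3·M_4 = 6(g'(8) - Δ_3) = -57.
Forward elimination and back-substitution give M_0 = -1277/112, M_1 = 353/56, M_2 = -149/16, M_3 = 809/56, M_4 = -2405/112.
On [6, 8], g(t) = -5 + 115/112·(t - 6) + 809/112·(t - 6)² - 1341/448·(t - 6)³.
With (t - 6) = 4/3: g(22/3) = 533/252.

2.1151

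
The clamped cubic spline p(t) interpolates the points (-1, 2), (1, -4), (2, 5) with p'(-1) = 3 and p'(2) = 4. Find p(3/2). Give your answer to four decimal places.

With σ_i denoting the second derivative at x_i, h_i = 2, 1, and Δ_i = (y_(i+1) − y_i)/h_i = -3, 9:
  2·σ_0 + 6·σ_1 + 1·σ_2 = 6(Δ_1 - Δ_0) = 72
Clamped end conditions give two more equations: 2h_0·σ_0 + h_0·σ_1 = 6(Δ_0 - p'(-1)) = -36 and h_1·σ_1 + 2h_1·σ_2 = 6(p'(2) - Δ_1) = -30.
Solving: σ_0 = -62/3, σ_1 = 70/3, σ_2 = -80/3.
On [1, 2], p(t) = -4 + 17/3·(t - 1) + 35/3·(t - 1)² - 25/3·(t - 1)³.
With (t - 1) = 1/2: p(3/2) = 17/24.

0.7083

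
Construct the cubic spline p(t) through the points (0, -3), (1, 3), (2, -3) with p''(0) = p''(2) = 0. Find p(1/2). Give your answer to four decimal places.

1.1250

Let M_i = p''(x_i). Step sizes h_i = 1, 1; slopes of the chords Δ_i = (y_(i+1) - y_i)/h_i = 6, -6.
  1·M_0 + 4·M_1 + 1·M_2 = 6(Δ_1 - Δ_0) = -72
Natural end conditions: M_0 = M_2 = 0.
Forward elimination and back-substitution give M_0 = 0, M_1 = -18, M_2 = 0.
On [0, 1], p(t) = -3 + 9·t + 0·t² - 3·t³.
With t = 1/2: p(1/2) = 9/8.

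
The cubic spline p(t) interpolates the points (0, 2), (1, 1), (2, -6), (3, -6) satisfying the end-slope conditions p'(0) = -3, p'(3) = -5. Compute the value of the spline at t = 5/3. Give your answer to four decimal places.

-4.0963

Put M_i = p'' at the i-th knot. Here h = (1, 1, 1) and Δ = (-1, -7, 0), so the interior equations h_(i-1)·M_(i-1) + 2(h_(i-1)+h_i)·M_i + h_i·M_(i+1) = 6(Δ_i − Δ_(i-1)) read
  1·M_0 + 4·M_1 + 1·M_2 = 6(Δ_1 - Δ_0) = -36
  1·M_1 + 4·M_2 + 1·M_3 = 6(Δ_2 - Δ_1) = 42
Clamped end conditions give two more equations: 2h_0·M_0 + h_0·M_1 = 6(Δ_0 - p'(0)) = 12 and h_2·M_2 + 2h_2·M_3 = 6(p'(3) - Δ_2) = -30.
Solving: M_0 = 226/15, M_1 = -272/15, M_2 = 322/15, M_3 = -386/15.
On [1, 2], p(t) = 1 - 68/15·(t - 1) - 136/15·(t - 1)² + 33/5·(t - 1)³.
With (t - 1) = 2/3: p(5/3) = -553/135.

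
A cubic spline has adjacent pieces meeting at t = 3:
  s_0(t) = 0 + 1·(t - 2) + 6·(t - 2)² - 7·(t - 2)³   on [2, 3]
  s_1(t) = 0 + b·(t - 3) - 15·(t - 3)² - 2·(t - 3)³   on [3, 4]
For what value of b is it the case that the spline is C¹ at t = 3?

-8

s_0'(t) = 1 + 12·(t - 2) - 21·(t - 2)², so s_0'(3) = -8. On the right, s_1'(3) = b, so b = -8.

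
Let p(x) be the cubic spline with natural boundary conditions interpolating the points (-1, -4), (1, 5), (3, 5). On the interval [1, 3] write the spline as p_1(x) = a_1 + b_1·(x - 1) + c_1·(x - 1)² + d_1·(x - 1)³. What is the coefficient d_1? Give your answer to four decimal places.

Put M_i = p'' at the i-th knot. Here h = (2, 2) and Δ = (9/2, 0), so the interior equations h_(i-1)·M_(i-1) + 2(h_(i-1)+h_i)·M_i + h_i·M_(i+1) = 6(Δ_i − Δ_(i-1)) read
  2·M_0 + 8·M_1 + 2·M_2 = 6(Δ_1 - Δ_0) = -27
Natural end conditions: M_0 = M_2 = 0.
Forward elimination and back-substitution give M_0 = 0, M_1 = -27/8, M_2 = 0.
On [1, 3], with p_1(x) = a_1 + b_1·(x - 1) + c_1·(x - 1)² + d_1·(x - 1)³: c_1 = M_1/2 = -27/16, d_1 = (M_2 - M_1)/(6h_1) = 9/32, b_1 = Δ_1 - h_1(2M_1 + M_2)/6 = 9/4.

0.2813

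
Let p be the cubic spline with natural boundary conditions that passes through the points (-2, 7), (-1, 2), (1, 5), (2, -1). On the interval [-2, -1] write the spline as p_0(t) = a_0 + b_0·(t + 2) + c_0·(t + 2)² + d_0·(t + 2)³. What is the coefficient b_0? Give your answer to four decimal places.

With M_i denoting the second derivative at x_i, h_i = 1, 2, 1, and Δ_i = (y_(i+1) − y_i)/h_i = -5, 3/2, -6:
  1·M_0 + 6·M_1 + 2·M_2 = 6(Δ_1 - Δ_0) = 39
  2·M_1 + 6·M_2 + 1·M_3 = 6(Δ_2 - Δ_1) = -45
Natural end conditions: M_0 = M_3 = 0.
Solving the tridiagonal system: M_0 = 0, M_1 = 81/8, M_2 = -87/8, M_3 = 0.
On [-2, -1], with p_0(t) = a_0 + b_0·(t + 2) + c_0·(t + 2)² + d_0·(t + 2)³: c_0 = M_0/2 = 0, d_0 = (M_1 - M_0)/(6h_0) = 27/16, b_0 = Δ_0 - h_0(2M_0 + M_1)/6 = -107/16.

-6.6875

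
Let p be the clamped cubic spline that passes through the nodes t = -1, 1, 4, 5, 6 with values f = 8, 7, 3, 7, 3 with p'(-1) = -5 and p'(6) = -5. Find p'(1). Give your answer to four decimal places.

-0.5443

With M_i denoting the second derivative at x_i, h_i = 2, 3, 1, 1, and Δ_i = (y_(i+1) − y_i)/h_i = -1/2, -4/3, 4, -4:
  2·M_0 + 10·M_1 + 3·M_2 = 6(Δ_1 - Δ_0) = -5
  3·M_1 + 8·M_2 + 1·M_3 = 6(Δ_2 - Δ_1) = 32
  1·M_2 + 4·M_3 + 1·M_4 = 6(Δ_3 - Δ_2) = -48
Clamped end conditions give two more equations: 2h_0·M_0 + h_0·M_1 = 6(Δ_0 - p'(-1)) = 27 and h_3·M_3 + 2h_3·M_4 = 6(p'(6) - Δ_3) = -6.
Solving the tridiagonal system: M_0 = 5101/564, M_1 = -647/141, M_2 = 2143/282, M_3 = -2119/141, M_4 = 1273/282.
On [1, 4], p'(t) = b_1 + 2c_1·(t - 1) + 3d_1·(t - 1)² with b_1 = Δ_1 - h_1(2M_1 + M_2)/6 = -307/564, c_1 = M_1/2 = -647/282, d_1 = (M_2 - M_1)/(6h_1) = 3437/5076. So p'(1) = -307/564.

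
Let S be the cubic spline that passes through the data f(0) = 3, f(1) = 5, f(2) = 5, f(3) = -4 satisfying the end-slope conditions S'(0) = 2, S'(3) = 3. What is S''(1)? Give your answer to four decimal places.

Let M_i = S''(x_i). Step sizes h_i = 1, 1, 1; slopes of the chords Δ_i = (y_(i+1) - y_i)/h_i = 2, 0, -9.
  1·M_0 + 4·M_1 + 1·M_2 = 6(Δ_1 - Δ_0) = -12
  1·M_1 + 4·M_2 + 1·M_3 = 6(Δ_2 - Δ_1) = -54
Clamped end conditions give two more equations: 2h_0·M_0 + h_0·M_1 = 6(Δ_0 - S'(0)) = 0 and h_2·M_2 + 2h_2·M_3 = 6(S'(3) - Δ_2) = 72.
Solving: M_0 = -32/15, M_1 = 64/15, M_2 = -404/15, M_3 = 742/15.

4.2667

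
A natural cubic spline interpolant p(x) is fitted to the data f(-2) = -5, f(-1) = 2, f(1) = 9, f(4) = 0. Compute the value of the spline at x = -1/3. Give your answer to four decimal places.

Write σ_i for p''(x_i). With h_i = 1, 2, 3 and divided differences Δ_i = 7, 7/2, -3, the continuity of p' gives the tridiagonal system
  1·σ_0 + 6·σ_1 + 2·σ_2 = 6(Δ_1 - Δ_0) = -21
  2·σ_1 + 10·σ_2 + 3·σ_3 = 6(Δ_2 - Δ_1) = -39
Natural end conditions: σ_0 = σ_3 = 0.
Hence σ_0 = 0, σ_1 = -33/14, σ_2 = -24/7, σ_3 = 0.
On [-1, 1], p(x) = 2 + 87/14·(x + 1) - 33/28·(x + 1)² - 5/56·(x + 1)³.
With (x + 1) = 2/3: p(-1/3) = 151/27.

5.5926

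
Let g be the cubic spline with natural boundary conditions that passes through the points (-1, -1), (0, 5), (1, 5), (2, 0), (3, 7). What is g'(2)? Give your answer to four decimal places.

0.0714

With M_i denoting the second derivative at x_i, h_i = 1, 1, 1, 1, and Δ_i = (y_(i+1) − y_i)/h_i = 6, 0, -5, 7:
  1·M_0 + 4·M_1 + 1·M_2 = 6(Δ_1 - Δ_0) = -36
  1·M_1 + 4·M_2 + 1·M_3 = 6(Δ_2 - Δ_1) = -30
  1·M_2 + 4·M_3 + 1·M_4 = 6(Δ_3 - Δ_2) = 72
Natural end conditions: M_0 = M_4 = 0.
Solving the tridiagonal system: M_0 = 0, M_1 = -87/14, M_2 = -78/7, M_3 = 291/14, M_4 = 0.
On [2, 3], g'(x) = b_3 + 2c_3·(x - 2) + 3d_3·(x - 2)² with b_3 = Δ_3 - h_3(2M_3 + M_4)/6 = 1/14, c_3 = M_3/2 = 291/28, d_3 = (M_4 - M_3)/(6h_3) = -97/28. So g'(2) = 1/14.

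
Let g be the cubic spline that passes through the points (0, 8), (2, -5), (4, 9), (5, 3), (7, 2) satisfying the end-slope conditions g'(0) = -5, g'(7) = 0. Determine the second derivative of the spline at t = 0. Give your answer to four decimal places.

-11.3279

With M_i denoting the second derivative at x_i, h_i = 2, 2, 1, 2, and Δ_i = (y_(i+1) − y_i)/h_i = -13/2, 7, -6, -1/2:
  2·M_0 + 8·M_1 + 2·M_2 = 6(Δ_1 - Δ_0) = 81
  2·M_1 + 6·M_2 + 1·M_3 = 6(Δ_2 - Δ_1) = -78
  1·M_2 + 6·M_3 + 2·M_4 = 6(Δ_3 - Δ_2) = 33
Clamped end conditions give two more equations: 2h_0·M_0 + h_0·M_1 = 6(Δ_0 - g'(0)) = -9 and h_3·M_3 + 2h_3·M_4 = 6(g'(7) - Δ_3) = 3.
Forward elimination and back-substitution give M_0 = -691/61, M_1 = 2215/122, M_2 = -2537/122, M_3 = 638/61, M_4 = -1093/244.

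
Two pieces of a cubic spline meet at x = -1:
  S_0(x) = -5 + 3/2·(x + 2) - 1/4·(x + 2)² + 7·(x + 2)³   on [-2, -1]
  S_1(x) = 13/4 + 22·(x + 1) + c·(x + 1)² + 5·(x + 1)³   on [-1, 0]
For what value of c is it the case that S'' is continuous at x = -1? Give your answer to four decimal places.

20.7500

S_0''(x) = -1/2 + 42·(x + 2), so S_0''(-1) = 83/2. On the right, S_1''(-1) = 2c, so c = 83/4.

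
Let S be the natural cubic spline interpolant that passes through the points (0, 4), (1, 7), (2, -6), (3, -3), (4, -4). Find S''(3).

With σ_i denoting the second derivative at x_i, h_i = 1, 1, 1, 1, and Δ_i = (y_(i+1) − y_i)/h_i = 3, -13, 3, -1:
  1·σ_0 + 4·σ_1 + 1·σ_2 = 6(Δ_1 - Δ_0) = -96
  1·σ_1 + 4·σ_2 + 1·σ_3 = 6(Δ_2 - Δ_1) = 96
  1·σ_2 + 4·σ_3 + 1·σ_4 = 6(Δ_3 - Δ_2) = -24
Natural end conditions: σ_0 = σ_4 = 0.
Hence σ_0 = 0, σ_1 = -33, σ_2 = 36, σ_3 = -15, σ_4 = 0.

-15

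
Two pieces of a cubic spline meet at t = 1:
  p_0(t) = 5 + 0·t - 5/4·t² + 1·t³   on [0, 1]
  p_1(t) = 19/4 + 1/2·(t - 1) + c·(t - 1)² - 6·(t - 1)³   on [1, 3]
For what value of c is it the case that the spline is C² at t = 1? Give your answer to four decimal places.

p_0''(t) = -5/2 + 6·t, so p_0''(1) = 7/2. On the right, p_1''(1) = 2c, so c = 7/4.

1.7500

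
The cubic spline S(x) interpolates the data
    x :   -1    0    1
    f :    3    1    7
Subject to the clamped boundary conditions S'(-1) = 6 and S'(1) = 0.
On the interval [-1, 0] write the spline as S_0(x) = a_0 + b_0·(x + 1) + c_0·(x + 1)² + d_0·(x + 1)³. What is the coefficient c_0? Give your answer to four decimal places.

With m_i denoting the second derivative at x_i, h_i = 1, 1, and Δ_i = (y_(i+1) − y_i)/h_i = -2, 6:
  1·m_0 + 4·m_1 + 1·m_2 = 6(Δ_1 - Δ_0) = 48
Clamped end conditions give two more equations: 2h_0·m_0 + h_0·m_1 = 6(Δ_0 - S'(-1)) = -48 and h_1·m_1 + 2h_1·m_2 = 6(S'(1) - Δ_1) = -36.
Hence m_0 = -39, m_1 = 30, m_2 = -33.
On [-1, 0], with S_0(x) = a_0 + b_0·(x + 1) + c_0·(x + 1)² + d_0·(x + 1)³: c_0 = m_0/2 = -39/2, d_0 = (m_1 - m_0)/(6h_0) = 23/2, b_0 = Δ_0 - h_0(2m_0 + m_1)/6 = 6.

-19.5000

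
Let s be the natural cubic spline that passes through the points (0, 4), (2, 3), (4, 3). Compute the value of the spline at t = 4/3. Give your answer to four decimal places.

Let M_i = s''(x_i). Step sizes h_i = 2, 2; slopes of the chords Δ_i = (y_(i+1) - y_i)/h_i = -1/2, 0.
  2·M_0 + 8·M_1 + 2·M_2 = 6(Δ_1 - Δ_0) = 3
Natural end conditions: M_0 = M_2 = 0.
Forward elimination and back-substitution give M_0 = 0, M_1 = 3/8, M_2 = 0.
On [0, 2], s(t) = 4 - 5/8·t + 0·t² + 1/32·t³.
With t = 4/3: s(4/3) = 175/54.

3.2407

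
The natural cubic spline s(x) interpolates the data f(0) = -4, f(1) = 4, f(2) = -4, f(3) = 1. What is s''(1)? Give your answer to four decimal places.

Put M_i = s'' at the i-th knot. Here h = (1, 1, 1) and Δ = (8, -8, 5), so the interior equations h_(i-1)·M_(i-1) + 2(h_(i-1)+h_i)·M_i + h_i·M_(i+1) = 6(Δ_i − Δ_(i-1)) read
  1·M_0 + 4·M_1 + 1·M_2 = 6(Δ_1 - Δ_0) = -96
  1·M_1 + 4·M_2 + 1·M_3 = 6(Δ_2 - Δ_1) = 78
Natural end conditions: M_0 = M_3 = 0.
Solving: M_0 = 0, M_1 = -154/5, M_2 = 136/5, M_3 = 0.

-30.8000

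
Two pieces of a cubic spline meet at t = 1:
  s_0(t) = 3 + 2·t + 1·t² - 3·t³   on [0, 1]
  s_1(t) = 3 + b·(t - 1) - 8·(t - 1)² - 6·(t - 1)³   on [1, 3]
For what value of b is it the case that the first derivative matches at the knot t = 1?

-5

s_0'(t) = 2 + 2·t - 9·t², so s_0'(1) = -5. On the right, s_1'(1) = b, so b = -5.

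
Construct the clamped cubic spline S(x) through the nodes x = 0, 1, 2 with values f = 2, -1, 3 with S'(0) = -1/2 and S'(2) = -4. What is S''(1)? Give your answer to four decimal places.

With m_i denoting the second derivative at x_i, h_i = 1, 1, and Δ_i = (y_(i+1) − y_i)/h_i = -3, 4:
  1·m_0 + 4·m_1 + 1·m_2 = 6(Δ_1 - Δ_0) = 42
Clamped end conditions give two more equations: 2h_0·m_0 + h_0·m_1 = 6(Δ_0 - S'(0)) = -15 and h_1·m_1 + 2h_1·m_2 = 6(S'(2) - Δ_1) = -48.
Forward elimination and back-substitution give m_0 = -79/4, m_1 = 49/2, m_2 = -145/4.

24.5000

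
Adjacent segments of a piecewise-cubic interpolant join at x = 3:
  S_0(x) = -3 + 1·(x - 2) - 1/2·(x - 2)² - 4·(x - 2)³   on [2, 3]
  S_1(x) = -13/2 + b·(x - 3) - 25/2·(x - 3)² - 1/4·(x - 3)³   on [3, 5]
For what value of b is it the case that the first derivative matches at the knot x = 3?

-12

S_0'(x) = 1 - 1·(x - 2) - 12·(x - 2)², so S_0'(3) = -12. On the right, S_1'(3) = b, so b = -12.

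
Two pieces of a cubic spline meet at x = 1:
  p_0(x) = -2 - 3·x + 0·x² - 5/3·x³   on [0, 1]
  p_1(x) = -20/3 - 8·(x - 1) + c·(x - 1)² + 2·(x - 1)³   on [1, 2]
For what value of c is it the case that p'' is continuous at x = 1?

p_0''(x) = 0 - 10·x, so p_0''(1) = -10. On the right, p_1''(1) = 2c, so c = -5.

-5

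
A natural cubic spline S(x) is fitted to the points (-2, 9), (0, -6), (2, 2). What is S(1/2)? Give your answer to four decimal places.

-5.8867

Write M_i for S''(x_i). With h_i = 2, 2 and divided differences Δ_i = -15/2, 4, the continuity of S' gives the tridiagonal system
  2·M_0 + 8·M_1 + 2·M_2 = 6(Δ_1 - Δ_0) = 69
Natural end conditions: M_0 = M_2 = 0.
Solving: M_0 = 0, M_1 = 69/8, M_2 = 0.
On [0, 2], S(x) = -6 - 7/4·x + 69/16·x² - 23/32·x³.
With x = 1/2: S(1/2) = -1507/256.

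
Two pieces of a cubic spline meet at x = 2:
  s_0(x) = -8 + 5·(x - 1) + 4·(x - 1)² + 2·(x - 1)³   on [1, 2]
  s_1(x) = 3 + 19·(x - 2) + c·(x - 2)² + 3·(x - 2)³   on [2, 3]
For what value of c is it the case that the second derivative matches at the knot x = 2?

10

s_0''(x) = 8 + 12·(x - 1), so s_0''(2) = 20. On the right, s_1''(2) = 2c, so c = 10.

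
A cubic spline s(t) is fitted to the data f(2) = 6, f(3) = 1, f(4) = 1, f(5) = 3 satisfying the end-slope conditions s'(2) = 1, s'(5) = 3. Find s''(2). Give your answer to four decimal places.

Put σ_i = s'' at the i-th knot. Here h = (1, 1, 1) and Δ = (-5, 0, 2), so the interior equations h_(i-1)·σ_(i-1) + 2(h_(i-1)+h_i)·σ_i + h_i·σ_(i+1) = 6(Δ_i − Δ_(i-1)) read
  1·σ_0 + 4·σ_1 + 1·σ_2 = 6(Δ_1 - Δ_0) = 30
  1·σ_1 + 4·σ_2 + 1·σ_3 = 6(Δ_2 - Δ_1) = 12
Clamped end conditions give two more equations: 2h_0·σ_0 + h_0·σ_1 = 6(Δ_0 - s'(2)) = -36 and h_2·σ_2 + 2h_2·σ_3 = 6(s'(5) - Δ_2) = 6.
Forward elimination and back-substitution give σ_0 = -376/15, σ_1 = 212/15, σ_2 = -22/15, σ_3 = 56/15.

-25.0667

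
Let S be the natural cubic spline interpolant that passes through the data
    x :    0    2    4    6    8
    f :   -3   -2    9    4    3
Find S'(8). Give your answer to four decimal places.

Put m_i = S'' at the i-th knot. Here h = (2, 2, 2, 2) and Δ = (1/2, 11/2, -5/2, -1/2), so the interior equations h_(i-1)·m_(i-1) + 2(h_(i-1)+h_i)·m_i + h_i·m_(i+1) = 6(Δ_i − Δ_(i-1)) read
  2·m_0 + 8·m_1 + 2·m_2 = 6(Δ_1 - Δ_0) = 30
  2·m_1 + 8·m_2 + 2·m_3 = 6(Δ_2 - Δ_1) = -48
  2·m_2 + 8·m_3 + 2·m_4 = 6(Δ_3 - Δ_2) = 12
Natural end conditions: m_0 = m_4 = 0.
Solving: m_0 = 0, m_1 = 327/56, m_2 = -117/14, m_3 = 201/56, m_4 = 0.
On [6, 8], S'(x) = b_3 + 2c_3·(x - 6) + 3d_3·(x - 6)² with b_3 = Δ_3 - h_3(2m_3 + m_4)/6 = -81/28, c_3 = m_3/2 = 201/112, d_3 = (m_4 - m_3)/(6h_3) = -67/224. So S'(8) = 39/56.

0.6964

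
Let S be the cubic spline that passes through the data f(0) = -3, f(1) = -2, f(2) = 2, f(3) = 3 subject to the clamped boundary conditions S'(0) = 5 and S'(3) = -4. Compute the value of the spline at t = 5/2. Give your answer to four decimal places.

3.5500

With m_i denoting the second derivative at x_i, h_i = 1, 1, 1, and Δ_i = (y_(i+1) − y_i)/h_i = 1, 4, 1:
  1·m_0 + 4·m_1 + 1·m_2 = 6(Δ_1 - Δ_0) = 18
  1·m_1 + 4·m_2 + 1·m_3 = 6(Δ_2 - Δ_1) = -18
Clamped end conditions give two more equations: 2h_0·m_0 + h_0·m_1 = 6(Δ_0 - S'(0)) = -24 and h_2·m_2 + 2h_2·m_3 = 6(S'(3) - Δ_2) = -30.
Solving: m_0 = -84/5, m_1 = 48/5, m_2 = -18/5, m_3 = -66/5.
On [2, 3], S(t) = 2 + 22/5·(t - 2) - 9/5·(t - 2)² - 8/5·(t - 2)³.
With (t - 2) = 1/2: S(5/2) = 71/20.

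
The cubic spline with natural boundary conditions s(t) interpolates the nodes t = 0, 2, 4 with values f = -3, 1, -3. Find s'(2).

0

Let M_i = s''(x_i). Step sizes h_i = 2, 2; slopes of the chords Δ_i = (y_(i+1) - y_i)/h_i = 2, -2.
  2·M_0 + 8·M_1 + 2·M_2 = 6(Δ_1 - Δ_0) = -24
Natural end conditions: M_0 = M_2 = 0.
Solving the tridiagonal system: M_0 = 0, M_1 = -3, M_2 = 0.
On [2, 4], s'(t) = b_1 + 2c_1·(t - 2) + 3d_1·(t - 2)² with b_1 = Δ_1 - h_1(2M_1 + M_2)/6 = 0, c_1 = M_1/2 = -3/2, d_1 = (M_2 - M_1)/(6h_1) = 1/4. So s'(2) = 0.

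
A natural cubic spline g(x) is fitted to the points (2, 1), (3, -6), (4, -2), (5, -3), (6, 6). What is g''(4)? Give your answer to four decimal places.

-17.5714

With M_i denoting the second derivative at x_i, h_i = 1, 1, 1, 1, and Δ_i = (y_(i+1) − y_i)/h_i = -7, 4, -1, 9:
  1·M_0 + 4·M_1 + 1·M_2 = 6(Δ_1 - Δ_0) = 66
  1·M_1 + 4·M_2 + 1·M_3 = 6(Δ_2 - Δ_1) = -30
  1·M_2 + 4·M_3 + 1·M_4 = 6(Δ_3 - Δ_2) = 60
Natural end conditions: M_0 = M_4 = 0.
Solving the tridiagonal system: M_0 = 0, M_1 = 585/28, M_2 = -123/7, M_3 = 543/28, M_4 = 0.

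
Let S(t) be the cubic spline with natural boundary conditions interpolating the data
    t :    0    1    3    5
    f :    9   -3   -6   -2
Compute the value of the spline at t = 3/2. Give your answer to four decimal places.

-6.0469

Put m_i = S'' at the i-th knot. Here h = (1, 2, 2) and Δ = (-12, -3/2, 2), so the interior equations h_(i-1)·m_(i-1) + 2(h_(i-1)+h_i)·m_i + h_i·m_(i+1) = 6(Δ_i − Δ_(i-1)) read
  1·m_0 + 6·m_1 + 2·m_2 = 6(Δ_1 - Δ_0) = 63
  2·m_1 + 8·m_2 + 2·m_3 = 6(Δ_2 - Δ_1) = 21
Natural end conditions: m_0 = m_3 = 0.
Hence m_0 = 0, m_1 = 21/2, m_2 = 0, m_3 = 0.
On [1, 3], S(t) = -3 - 17/2·(t - 1) + 21/4·(t - 1)² - 7/8·(t - 1)³.
With (t - 1) = 1/2: S(3/2) = -387/64.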